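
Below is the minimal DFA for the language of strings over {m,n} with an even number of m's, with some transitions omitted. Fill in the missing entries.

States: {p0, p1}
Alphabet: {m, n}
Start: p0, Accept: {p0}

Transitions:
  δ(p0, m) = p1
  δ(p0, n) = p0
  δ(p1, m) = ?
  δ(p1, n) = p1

From the language and accept set, identify what each state tracks — p0: even number of m's so far; p1: odd number of m's so far.
Each missing δ(q, a) is the state matching the new tracked value after reading a.
δ(p1, m) = p0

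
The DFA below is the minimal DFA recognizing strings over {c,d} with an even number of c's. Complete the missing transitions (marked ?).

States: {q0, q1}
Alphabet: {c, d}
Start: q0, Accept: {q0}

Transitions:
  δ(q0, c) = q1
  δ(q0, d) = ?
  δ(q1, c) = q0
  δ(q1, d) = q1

From the language and accept set, identify what each state tracks — q0: even number of c's so far; q1: odd number of c's so far.
Each missing δ(q, a) is the state matching the new tracked value after reading a.
δ(q0, d) = q0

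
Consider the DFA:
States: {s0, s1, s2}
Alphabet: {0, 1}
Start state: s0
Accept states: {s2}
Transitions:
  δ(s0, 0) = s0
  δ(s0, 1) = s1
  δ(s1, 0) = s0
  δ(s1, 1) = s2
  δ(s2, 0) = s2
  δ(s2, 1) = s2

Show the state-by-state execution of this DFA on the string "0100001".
read '0': s0 → s0
  read '1': s0 → s1
  read '0': s1 → s0
  read '0': s0 → s0
  read '0': s0 → s0
  read '0': s0 → s0
  read '1': s0 → s1
s0 -> s0 -> s1 -> s0 -> s0 -> s0 -> s0 -> s1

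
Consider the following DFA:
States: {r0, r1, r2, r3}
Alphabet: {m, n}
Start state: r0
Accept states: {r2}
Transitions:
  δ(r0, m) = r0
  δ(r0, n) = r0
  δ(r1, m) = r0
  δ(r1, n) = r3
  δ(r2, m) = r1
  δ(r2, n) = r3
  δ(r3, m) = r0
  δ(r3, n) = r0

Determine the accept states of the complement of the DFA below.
Complement accept states = All states \ Original accept states
= {r0, r1, r2, r3} \ {r2}
{r0, r1, r3}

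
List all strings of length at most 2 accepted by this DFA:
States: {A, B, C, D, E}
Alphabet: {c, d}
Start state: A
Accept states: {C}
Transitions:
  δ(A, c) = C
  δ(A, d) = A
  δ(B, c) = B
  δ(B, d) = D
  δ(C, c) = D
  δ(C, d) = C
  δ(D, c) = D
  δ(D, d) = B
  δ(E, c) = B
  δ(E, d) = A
c, cd, dc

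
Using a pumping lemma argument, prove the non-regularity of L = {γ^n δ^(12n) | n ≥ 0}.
Assume L is regular with pumping length p. Idea: pumping the γ-block breaks the 1:12 ratio.
Choose s = γ^p δ^(12p) (length 13p ≥ p). By the pumping lemma, s = xyz with |xy| ≤ p, |y| > 0, so y = γ^k with k ≥ 1. Then xy²z = γ^(p+k) δ^(12p). For this to be in L we would need 12p = 12(p+k), i.e. 12k = 0, contradicting k ≥ 1. So xy²z ∉ L.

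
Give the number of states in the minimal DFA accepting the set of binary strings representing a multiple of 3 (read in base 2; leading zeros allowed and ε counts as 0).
By Myhill–Nerode, count the distinguishable equivalence classes: three classes — residue of the binary value mod 3.
3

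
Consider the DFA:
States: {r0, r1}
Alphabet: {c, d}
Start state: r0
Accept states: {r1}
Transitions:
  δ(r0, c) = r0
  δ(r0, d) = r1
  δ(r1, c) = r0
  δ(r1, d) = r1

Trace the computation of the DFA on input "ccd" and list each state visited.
read 'c': r0 → r0
  read 'c': r0 → r0
  read 'd': r0 → r1
r0 -> r0 -> r0 -> r1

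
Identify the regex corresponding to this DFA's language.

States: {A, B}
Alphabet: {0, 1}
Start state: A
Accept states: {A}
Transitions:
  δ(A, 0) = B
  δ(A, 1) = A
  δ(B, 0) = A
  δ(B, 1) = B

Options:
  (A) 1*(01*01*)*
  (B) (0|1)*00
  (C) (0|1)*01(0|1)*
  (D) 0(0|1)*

Check each option against the DFA on short strings; one disagreement eliminates an option:
  (A) 1*(01*01*)*: agrees with the DFA on every string of length ≤ 6
  (B) (0|1)*00: on ε the DFA stays in A and accepts (A ∈ Accept), but the regex does not match it → eliminate
  (C) (0|1)*01(0|1)*: on ε the DFA stays in A and accepts (A ∈ Accept), but the regex does not match it → eliminate
  (D) 0(0|1)*: on ε the DFA stays in A and accepts (A ∈ Accept), but the regex does not match it → eliminate
Only (A) is consistent with the DFA.
(A) 1*(01*01*)*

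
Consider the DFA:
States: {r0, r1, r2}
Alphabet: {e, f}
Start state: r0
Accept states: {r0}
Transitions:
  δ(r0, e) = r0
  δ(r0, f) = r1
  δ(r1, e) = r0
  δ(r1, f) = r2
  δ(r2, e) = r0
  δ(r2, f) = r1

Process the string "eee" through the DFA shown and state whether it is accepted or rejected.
Processing string "eee":
  r0 --e--> r0
  r0 --e--> r0
  r0 --e--> r0
Final state: r0
Accept states: {r0}
Yes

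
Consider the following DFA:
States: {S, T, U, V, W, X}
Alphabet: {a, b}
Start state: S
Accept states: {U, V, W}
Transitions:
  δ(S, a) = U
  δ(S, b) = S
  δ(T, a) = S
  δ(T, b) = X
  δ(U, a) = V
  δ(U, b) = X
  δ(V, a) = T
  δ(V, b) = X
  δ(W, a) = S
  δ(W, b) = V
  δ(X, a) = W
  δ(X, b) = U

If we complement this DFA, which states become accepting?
Complement accept states = All states \ Original accept states
= {S, T, U, V, W, X} \ {U, V, W}
{S, T, X}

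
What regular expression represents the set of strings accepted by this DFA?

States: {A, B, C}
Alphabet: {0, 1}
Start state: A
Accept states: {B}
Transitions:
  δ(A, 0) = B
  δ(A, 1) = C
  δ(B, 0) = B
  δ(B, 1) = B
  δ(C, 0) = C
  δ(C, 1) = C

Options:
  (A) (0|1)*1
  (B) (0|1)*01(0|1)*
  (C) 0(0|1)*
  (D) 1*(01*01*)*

Check each option against the DFA on short strings; one disagreement eliminates an option:
  (A) (0|1)*1: on '0' the DFA goes A → B and accepts (B ∈ Accept), but the regex does not match it → eliminate
  (B) (0|1)*01(0|1)*: on '0' the DFA goes A → B and accepts (B ∈ Accept), but the regex does not match it → eliminate
  (C) 0(0|1)*: agrees with the DFA on every string of length ≤ 6
  (D) 1*(01*01*)*: on ε the DFA stays in A and rejects (A ∉ Accept), but the regex matches it → eliminate
Only (C) is consistent with the DFA.
(C) 0(0|1)*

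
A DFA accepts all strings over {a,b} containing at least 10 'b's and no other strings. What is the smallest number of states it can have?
By Myhill–Nerode, count the distinguishable equivalence classes: 11 classes — having seen 0, 1, …, 9, or ≥10 copies of 'b'; any two classes i < j (j ≤ 10) are distinguished by the string b^(10−j), which takes class j to 10 copies (accepted) but leaves class i below 10 (rejected).
11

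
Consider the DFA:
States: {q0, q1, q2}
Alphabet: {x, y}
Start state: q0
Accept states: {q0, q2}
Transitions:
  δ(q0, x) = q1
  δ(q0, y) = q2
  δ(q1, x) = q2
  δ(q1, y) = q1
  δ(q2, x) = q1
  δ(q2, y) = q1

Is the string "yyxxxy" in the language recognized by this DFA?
Processing string "yyxxxy":
  q0 --y--> q2
  q2 --y--> q1
  q1 --x--> q2
  q2 --x--> q1
  q1 --x--> q2
  q2 --y--> q1
Final state: q1
Accept states: {q0, q2}
No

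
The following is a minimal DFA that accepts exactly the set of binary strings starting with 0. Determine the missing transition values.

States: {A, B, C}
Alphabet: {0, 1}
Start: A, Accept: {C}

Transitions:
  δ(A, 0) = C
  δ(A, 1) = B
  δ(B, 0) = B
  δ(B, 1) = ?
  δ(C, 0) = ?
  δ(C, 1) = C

From the language and accept set, identify what each state tracks — A: no input read; B: started with 1 (dead); C: started with 0.
Each missing δ(q, a) is the state matching the new tracked value after reading a.
δ(B, 1) = B; δ(C, 0) = C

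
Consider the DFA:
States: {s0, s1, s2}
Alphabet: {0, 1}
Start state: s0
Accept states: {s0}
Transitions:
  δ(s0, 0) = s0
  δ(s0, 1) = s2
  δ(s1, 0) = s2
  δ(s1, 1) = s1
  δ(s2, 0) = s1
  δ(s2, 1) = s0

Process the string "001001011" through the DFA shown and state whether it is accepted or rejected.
Processing string "001001011":
  s0 --0--> s0
  s0 --0--> s0
  s0 --1--> s2
  s2 --0--> s1
  s1 --0--> s2
  s2 --1--> s0
  s0 --0--> s0
  s0 --1--> s2
  s2 --1--> s0
Final state: s0
Accept states: {s0}
Yes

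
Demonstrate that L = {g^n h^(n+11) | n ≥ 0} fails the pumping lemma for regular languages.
Assume L is regular with pumping length p. Idea: pumping the g-block breaks the fixed offset of 11.
Choose s = g^p h^(p+11) ∈ L. By the pumping lemma, s = xyz with |xy| ≤ p, |y| > 0, so y = g^k with k ≥ 1. Then xy²z = g^(p+k) h^(p+11). For this to be in L we would need p+11 = (p+k)+11, i.e. k = 0, contradicting k ≥ 1. So xy²z ∉ L.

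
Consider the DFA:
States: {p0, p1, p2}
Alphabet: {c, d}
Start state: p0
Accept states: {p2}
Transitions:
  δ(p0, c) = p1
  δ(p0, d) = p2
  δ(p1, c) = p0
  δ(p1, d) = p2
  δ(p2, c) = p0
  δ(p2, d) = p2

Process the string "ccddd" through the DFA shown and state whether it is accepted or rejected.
Processing string "ccddd":
  p0 --c--> p1
  p1 --c--> p0
  p0 --d--> p2
  p2 --d--> p2
  p2 --d--> p2
Final state: p2
Accept states: {p2}
Yes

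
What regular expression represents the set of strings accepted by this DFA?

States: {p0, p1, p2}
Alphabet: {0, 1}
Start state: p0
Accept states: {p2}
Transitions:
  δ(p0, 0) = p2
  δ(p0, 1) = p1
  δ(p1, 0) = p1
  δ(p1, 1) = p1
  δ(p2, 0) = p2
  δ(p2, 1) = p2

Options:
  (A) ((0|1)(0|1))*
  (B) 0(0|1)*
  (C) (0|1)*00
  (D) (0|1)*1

Check each option against the DFA on short strings; one disagreement eliminates an option:
  (A) ((0|1)(0|1))*: on ε the DFA stays in p0 and rejects (p0 ∉ Accept), but the regex matches it → eliminate
  (B) 0(0|1)*: agrees with the DFA on every string of length ≤ 6
  (C) (0|1)*00: on '0' the DFA goes p0 → p2 and accepts (p2 ∈ Accept), but the regex does not match it → eliminate
  (D) (0|1)*1: on '0' the DFA goes p0 → p2 and accepts (p2 ∈ Accept), but the regex does not match it → eliminate
Only (B) is consistent with the DFA.
(B) 0(0|1)*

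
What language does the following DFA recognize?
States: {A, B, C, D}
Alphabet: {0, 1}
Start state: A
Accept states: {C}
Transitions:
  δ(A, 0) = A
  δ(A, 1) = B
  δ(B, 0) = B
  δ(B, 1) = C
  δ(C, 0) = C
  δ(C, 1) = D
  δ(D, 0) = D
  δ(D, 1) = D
Testing a few strings:
  '11' → accept
  '111' → reject
  '00' → reject
  '1' → reject
State roles: A=zero 1's; B=one 1; C=two 1's; D=≥ three 1's (dead)
All binary strings containing exactly two 1's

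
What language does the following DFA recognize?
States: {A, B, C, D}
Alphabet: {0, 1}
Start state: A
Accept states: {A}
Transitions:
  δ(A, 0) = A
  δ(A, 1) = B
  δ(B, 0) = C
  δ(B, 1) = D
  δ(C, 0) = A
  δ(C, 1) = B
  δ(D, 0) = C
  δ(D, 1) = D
Testing a few strings:
  '0110' → reject
  '01' → reject
  '0' → accept
  '10' → reject
State roles: A=value ≡ 0 (mod 4); B=value ≡ 1 (mod 4); C=value ≡ 2 (mod 4); D=value ≡ 3 (mod 4)
All binary strings representing a multiple of 4 (read in base 2; leading zeros allowed and ε counts as 0)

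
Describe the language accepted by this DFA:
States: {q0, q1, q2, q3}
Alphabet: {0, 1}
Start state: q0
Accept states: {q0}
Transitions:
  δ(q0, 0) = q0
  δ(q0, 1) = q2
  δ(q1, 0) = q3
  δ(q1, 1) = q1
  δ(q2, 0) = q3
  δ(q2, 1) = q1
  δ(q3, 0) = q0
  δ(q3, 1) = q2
Testing a few strings:
  '11' → reject
  '100' → accept
  '111' → reject
  '10' → reject
State roles: q0=value ≡ 0 (mod 4); q1=value ≡ 3 (mod 4); q2=value ≡ 1 (mod 4); q3=value ≡ 2 (mod 4)
All binary strings representing a multiple of 4 (read in base 2; leading zeros allowed and ε counts as 0)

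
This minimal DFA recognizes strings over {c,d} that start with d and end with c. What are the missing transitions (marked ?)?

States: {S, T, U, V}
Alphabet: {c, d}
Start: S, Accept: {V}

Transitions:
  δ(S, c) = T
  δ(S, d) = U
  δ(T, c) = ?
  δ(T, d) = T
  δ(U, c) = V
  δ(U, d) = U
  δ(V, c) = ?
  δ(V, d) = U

From the language and accept set, identify what each state tracks — S: no input read; T: started with c (dead); U: started with d, last symbol d; V: started with d, last symbol c.
Each missing δ(q, a) is the state matching the new tracked value after reading a.
δ(T, c) = T; δ(V, c) = V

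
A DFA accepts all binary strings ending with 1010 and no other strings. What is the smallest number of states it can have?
By Myhill–Nerode, count the distinguishable equivalence classes: 5 classes — one per longest suffix of the input that is a prefix of '1010' (lengths 0 through 4); only the length-4 class is accepting.
5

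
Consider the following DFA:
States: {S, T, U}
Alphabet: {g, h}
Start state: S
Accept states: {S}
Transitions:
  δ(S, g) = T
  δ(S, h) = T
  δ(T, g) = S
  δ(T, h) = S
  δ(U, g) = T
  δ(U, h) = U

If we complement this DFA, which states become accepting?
Complement accept states = All states \ Original accept states
= {S, T, U} \ {S}
{T, U}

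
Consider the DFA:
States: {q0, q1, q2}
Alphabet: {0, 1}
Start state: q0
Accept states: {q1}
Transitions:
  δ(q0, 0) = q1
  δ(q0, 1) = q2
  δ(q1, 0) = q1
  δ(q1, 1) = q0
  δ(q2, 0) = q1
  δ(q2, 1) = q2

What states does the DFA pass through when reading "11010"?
read '1': q0 → q2
  read '1': q2 → q2
  read '0': q2 → q1
  read '1': q1 → q0
  read '0': q0 → q1
q0 -> q2 -> q2 -> q1 -> q0 -> q1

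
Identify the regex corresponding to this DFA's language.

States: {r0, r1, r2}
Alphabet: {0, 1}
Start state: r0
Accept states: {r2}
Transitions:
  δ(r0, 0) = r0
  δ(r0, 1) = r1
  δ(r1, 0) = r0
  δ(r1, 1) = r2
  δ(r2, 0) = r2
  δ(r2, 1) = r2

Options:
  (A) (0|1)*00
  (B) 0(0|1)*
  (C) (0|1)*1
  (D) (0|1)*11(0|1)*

Check each option against the DFA on short strings; one disagreement eliminates an option:
  (A) (0|1)*00: on '00' the DFA goes r0 → r0 → r0 and rejects (r0 ∉ Accept), but the regex matches it → eliminate
  (B) 0(0|1)*: on '0' the DFA goes r0 → r0 and rejects (r0 ∉ Accept), but the regex matches it → eliminate
  (C) (0|1)*1: on '1' the DFA goes r0 → r1 and rejects (r1 ∉ Accept), but the regex matches it → eliminate
  (D) (0|1)*11(0|1)*: agrees with the DFA on every string of length ≤ 6
Only (D) is consistent with the DFA.
(D) (0|1)*11(0|1)*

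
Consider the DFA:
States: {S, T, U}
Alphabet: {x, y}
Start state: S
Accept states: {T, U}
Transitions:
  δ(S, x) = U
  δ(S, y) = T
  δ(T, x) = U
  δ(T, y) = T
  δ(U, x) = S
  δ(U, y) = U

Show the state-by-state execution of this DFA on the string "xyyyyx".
read 'x': S → U
  read 'y': U → U
  read 'y': U → U
  read 'y': U → U
  read 'y': U → U
  read 'x': U → S
S -> U -> U -> U -> U -> U -> S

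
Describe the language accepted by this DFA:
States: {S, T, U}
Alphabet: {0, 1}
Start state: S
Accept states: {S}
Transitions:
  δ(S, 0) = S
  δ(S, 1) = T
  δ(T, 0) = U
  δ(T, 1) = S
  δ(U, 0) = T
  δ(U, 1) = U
Testing a few strings:
  '100' → reject
  '101' → reject
  '1' → reject
  '01' → reject
State roles: S=value ≡ 0 (mod 3); T=value ≡ 1 (mod 3); U=value ≡ 2 (mod 3)
All binary strings representing a multiple of 3 (read in base 2; leading zeros allowed and ε counts as 0)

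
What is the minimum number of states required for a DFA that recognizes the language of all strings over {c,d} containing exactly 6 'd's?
By Myhill–Nerode, count the distinguishable equivalence classes: 8 classes — having seen 0, 1, …, 6, or >6 copies of 'd'; the count-6 class is the only accepting one and >6 is dead.
8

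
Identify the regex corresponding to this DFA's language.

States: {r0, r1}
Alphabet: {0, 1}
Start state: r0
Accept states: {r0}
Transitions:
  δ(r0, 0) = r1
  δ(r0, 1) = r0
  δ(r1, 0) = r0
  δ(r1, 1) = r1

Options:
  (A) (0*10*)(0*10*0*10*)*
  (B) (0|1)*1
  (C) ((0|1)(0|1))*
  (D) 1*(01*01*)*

Check each option against the DFA on short strings; one disagreement eliminates an option:
  (A) (0*10*)(0*10*0*10*)*: on ε the DFA stays in r0 and accepts (r0 ∈ Accept), but the regex does not match it → eliminate
  (B) (0|1)*1: on ε the DFA stays in r0 and accepts (r0 ∈ Accept), but the regex does not match it → eliminate
  (C) ((0|1)(0|1))*: on '1' the DFA goes r0 → r0 and accepts (r0 ∈ Accept), but the regex does not match it → eliminate
  (D) 1*(01*01*)*: agrees with the DFA on every string of length ≤ 6
Only (D) is consistent with the DFA.
(D) 1*(01*01*)*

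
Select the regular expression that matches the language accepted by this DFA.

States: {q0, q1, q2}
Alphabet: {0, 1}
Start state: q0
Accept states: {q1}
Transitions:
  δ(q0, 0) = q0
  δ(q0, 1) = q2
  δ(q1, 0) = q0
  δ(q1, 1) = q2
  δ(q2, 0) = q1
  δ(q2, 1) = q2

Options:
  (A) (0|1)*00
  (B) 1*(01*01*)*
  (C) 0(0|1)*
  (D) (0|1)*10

Check each option against the DFA on short strings; one disagreement eliminates an option:
  (A) (0|1)*00: on '00' the DFA goes q0 → q0 → q0 and rejects (q0 ∉ Accept), but the regex matches it → eliminate
  (B) 1*(01*01*)*: on ε the DFA stays in q0 and rejects (q0 ∉ Accept), but the regex matches it → eliminate
  (C) 0(0|1)*: on '0' the DFA goes q0 → q0 and rejects (q0 ∉ Accept), but the regex matches it → eliminate
  (D) (0|1)*10: agrees with the DFA on every string of length ≤ 6
Only (D) is consistent with the DFA.
(D) (0|1)*10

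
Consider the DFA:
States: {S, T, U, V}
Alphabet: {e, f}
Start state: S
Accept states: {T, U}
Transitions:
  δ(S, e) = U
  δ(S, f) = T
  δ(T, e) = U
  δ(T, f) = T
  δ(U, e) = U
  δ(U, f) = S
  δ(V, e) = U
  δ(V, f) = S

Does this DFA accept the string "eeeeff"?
Processing string "eeeeff":
  S --e--> U
  U --e--> U
  U --e--> U
  U --e--> U
  U --f--> S
  S --f--> T
Final state: T
Accept states: {T, U}
Yes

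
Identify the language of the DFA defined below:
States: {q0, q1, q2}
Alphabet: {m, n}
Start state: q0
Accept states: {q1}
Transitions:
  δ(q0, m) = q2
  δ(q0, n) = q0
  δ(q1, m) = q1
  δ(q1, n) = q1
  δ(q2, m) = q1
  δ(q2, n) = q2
Testing a few strings:
  'n' → reject
  'mmmm' → accept
  'nmnm' → accept
  'mm' → accept
State roles: q0=zero m's seen; q1=≥ two m's seen; q2=one m seen
All strings over {m,n} containing at least two m's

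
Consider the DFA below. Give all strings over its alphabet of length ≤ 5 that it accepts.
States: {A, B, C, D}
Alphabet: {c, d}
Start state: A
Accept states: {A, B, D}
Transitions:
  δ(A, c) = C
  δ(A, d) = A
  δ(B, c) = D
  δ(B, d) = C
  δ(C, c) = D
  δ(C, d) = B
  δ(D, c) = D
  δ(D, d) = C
ε, d, cc, cd, dd, ccc, cdc, dcc, dcd, ddd, cccc, ccdc, ccdd, cdcc, cddc, cddd, dccc, dcdc, ddcc, ddcd, dddd, ccccc, cccdc, cccdd, ccdcc, ccddc, cdccc, cdcdc, cdcdd, cddcc, cdddc, dcccc, dccdc, dccdd, dcdcc, dcddc, dcddd, ddccc, ddcdc, dddcc, dddcd, ddddd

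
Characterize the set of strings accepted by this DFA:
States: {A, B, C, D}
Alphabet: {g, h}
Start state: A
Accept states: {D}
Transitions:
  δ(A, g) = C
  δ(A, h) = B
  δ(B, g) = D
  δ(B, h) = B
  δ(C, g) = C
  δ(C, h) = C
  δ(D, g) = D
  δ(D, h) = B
Testing a few strings:
  'hgh' → reject
  'gggg' → reject
  'g' → reject
  'hgg' → accept
State roles: A=no input read; B=started with h, last symbol h; C=started with g (dead); D=started with h, last symbol g
All strings over {g,h} that start with h and end with g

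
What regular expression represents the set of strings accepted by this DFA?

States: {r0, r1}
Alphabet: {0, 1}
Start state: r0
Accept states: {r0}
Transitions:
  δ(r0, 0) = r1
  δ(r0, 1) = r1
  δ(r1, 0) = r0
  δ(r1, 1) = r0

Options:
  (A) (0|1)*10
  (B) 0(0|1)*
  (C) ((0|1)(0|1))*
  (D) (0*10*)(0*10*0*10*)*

Check each option against the DFA on short strings; one disagreement eliminates an option:
  (A) (0|1)*10: on ε the DFA stays in r0 and accepts (r0 ∈ Accept), but the regex does not match it → eliminate
  (B) 0(0|1)*: on ε the DFA stays in r0 and accepts (r0 ∈ Accept), but the regex does not match it → eliminate
  (C) ((0|1)(0|1))*: agrees with the DFA on every string of length ≤ 6
  (D) (0*10*)(0*10*0*10*)*: on ε the DFA stays in r0 and accepts (r0 ∈ Accept), but the regex does not match it → eliminate
Only (C) is consistent with the DFA.
(C) ((0|1)(0|1))*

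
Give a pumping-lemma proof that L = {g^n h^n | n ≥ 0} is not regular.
Assume L is regular with pumping length p. Idea: pumping the g-block changes the count balance.
Choose s = g^p h^p (length 2p ≥ p). By the pumping lemma, s = xyz with |xy| ≤ p, |y| > 0. So y = g^k for some k > 0 (since xy is entirely within the g's). Pumping gives xy²z = g^(p+k) h^p, which is not in L since p+k ≠ p.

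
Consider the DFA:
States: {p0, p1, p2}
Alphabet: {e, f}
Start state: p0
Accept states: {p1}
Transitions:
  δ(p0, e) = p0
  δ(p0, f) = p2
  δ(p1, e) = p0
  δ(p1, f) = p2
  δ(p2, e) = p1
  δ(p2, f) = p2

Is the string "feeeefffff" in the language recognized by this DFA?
Processing string "feeeefffff":
  p0 --f--> p2
  p2 --e--> p1
  p1 --e--> p0
  p0 --e--> p0
  p0 --e--> p0
  p0 --f--> p2
  p2 --f--> p2
  p2 --f--> p2
  p2 --f--> p2
  p2 --f--> p2
Final state: p2
Accept states: {p1}
No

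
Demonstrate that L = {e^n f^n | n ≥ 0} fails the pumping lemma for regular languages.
Assume L is regular with pumping length p. Idea: pumping the e-block changes the count balance.
Choose s = e^p f^p (length 2p ≥ p). By the pumping lemma, s = xyz with |xy| ≤ p, |y| > 0. So y = e^k for some k > 0 (since xy is entirely within the e's). Pumping gives xy²z = e^(p+k) f^p, which is not in L since p+k ≠ p.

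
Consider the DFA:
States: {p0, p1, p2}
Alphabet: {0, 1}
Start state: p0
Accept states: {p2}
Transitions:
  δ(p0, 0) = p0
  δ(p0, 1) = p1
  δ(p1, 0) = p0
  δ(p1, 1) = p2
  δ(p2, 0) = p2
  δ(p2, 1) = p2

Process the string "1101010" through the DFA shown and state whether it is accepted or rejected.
Processing string "1101010":
  p0 --1--> p1
  p1 --1--> p2
  p2 --0--> p2
  p2 --1--> p2
  p2 --0--> p2
  p2 --1--> p2
  p2 --0--> p2
Final state: p2
Accept states: {p2}
Yes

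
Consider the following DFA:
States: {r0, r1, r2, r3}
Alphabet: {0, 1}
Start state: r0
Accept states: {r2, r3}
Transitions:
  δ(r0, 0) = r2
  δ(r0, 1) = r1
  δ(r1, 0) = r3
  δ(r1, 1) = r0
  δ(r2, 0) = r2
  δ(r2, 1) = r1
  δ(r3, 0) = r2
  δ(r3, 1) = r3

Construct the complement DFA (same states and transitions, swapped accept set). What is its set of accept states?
Complement accept states = All states \ Original accept states
= {r0, r1, r2, r3} \ {r2, r3}
{r0, r1}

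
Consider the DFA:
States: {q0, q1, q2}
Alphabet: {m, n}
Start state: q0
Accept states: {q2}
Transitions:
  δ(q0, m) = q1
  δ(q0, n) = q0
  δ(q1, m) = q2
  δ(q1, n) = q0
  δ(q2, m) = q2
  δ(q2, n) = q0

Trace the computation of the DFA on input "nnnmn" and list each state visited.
read 'n': q0 → q0
  read 'n': q0 → q0
  read 'n': q0 → q0
  read 'm': q0 → q1
  read 'n': q1 → q0
q0 -> q0 -> q0 -> q0 -> q1 -> q0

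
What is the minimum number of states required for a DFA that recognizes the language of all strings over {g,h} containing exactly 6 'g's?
By Myhill–Nerode, count the distinguishable equivalence classes: 8 classes — having seen 0, 1, …, 6, or >6 copies of 'g'; the count-6 class is the only accepting one and >6 is dead.
8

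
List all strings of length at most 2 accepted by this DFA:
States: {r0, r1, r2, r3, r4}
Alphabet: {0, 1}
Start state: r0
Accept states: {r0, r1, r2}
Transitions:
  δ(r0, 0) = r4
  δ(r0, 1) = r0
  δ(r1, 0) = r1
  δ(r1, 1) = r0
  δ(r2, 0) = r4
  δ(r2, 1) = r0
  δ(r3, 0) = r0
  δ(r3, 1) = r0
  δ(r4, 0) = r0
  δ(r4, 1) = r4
ε, 1, 00, 11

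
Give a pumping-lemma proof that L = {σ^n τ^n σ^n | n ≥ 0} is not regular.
Assume L is regular with pumping length p. Idea: pumping the first σ-block unbalances it against the other two.
Choose s = σ^p τ^p σ^p ∈ L (|s| = 3p ≥ p). By the pumping lemma, s = xyz with |xy| ≤ p, |y| > 0, so y = σ^k with k ≥ 1, inside the first σ-block. Then xy²z = σ^(p+k) τ^p σ^p. The first block has length p+k ≠ p, so the three block lengths are no longer equal and xy²z ∉ L.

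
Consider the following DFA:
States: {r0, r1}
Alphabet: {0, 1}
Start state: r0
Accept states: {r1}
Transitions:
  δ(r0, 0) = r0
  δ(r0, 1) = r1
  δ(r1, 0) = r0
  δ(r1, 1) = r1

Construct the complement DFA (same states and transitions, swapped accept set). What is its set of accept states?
Complement accept states = All states \ Original accept states
= {r0, r1} \ {r1}
{r0}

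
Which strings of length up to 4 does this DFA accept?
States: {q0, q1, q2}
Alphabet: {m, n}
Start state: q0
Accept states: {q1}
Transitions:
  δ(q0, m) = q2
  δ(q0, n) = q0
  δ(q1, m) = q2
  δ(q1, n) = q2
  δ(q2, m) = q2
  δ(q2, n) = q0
None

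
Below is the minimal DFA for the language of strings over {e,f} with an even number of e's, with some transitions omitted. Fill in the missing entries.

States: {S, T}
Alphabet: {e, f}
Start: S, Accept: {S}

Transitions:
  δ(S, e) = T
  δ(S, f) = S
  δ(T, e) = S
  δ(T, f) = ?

From the language and accept set, identify what each state tracks — S: even number of e's so far; T: odd number of e's so far.
Each missing δ(q, a) is the state matching the new tracked value after reading a.
δ(T, f) = T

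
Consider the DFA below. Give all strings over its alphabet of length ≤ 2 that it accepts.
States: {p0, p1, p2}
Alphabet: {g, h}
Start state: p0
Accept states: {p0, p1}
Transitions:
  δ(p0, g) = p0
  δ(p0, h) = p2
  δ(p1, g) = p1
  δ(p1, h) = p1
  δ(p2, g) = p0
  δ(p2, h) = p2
ε, g, gg, hg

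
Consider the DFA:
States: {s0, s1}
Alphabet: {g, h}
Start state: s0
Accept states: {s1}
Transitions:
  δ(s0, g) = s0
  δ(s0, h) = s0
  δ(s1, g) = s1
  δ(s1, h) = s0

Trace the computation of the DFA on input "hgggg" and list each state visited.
read 'h': s0 → s0
  read 'g': s0 → s0
  read 'g': s0 → s0
  read 'g': s0 → s0
  read 'g': s0 → s0
s0 -> s0 -> s0 -> s0 -> s0 -> s0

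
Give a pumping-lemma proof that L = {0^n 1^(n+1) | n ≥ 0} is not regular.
Assume L is regular with pumping length p. Idea: pumping the 0-block breaks the fixed offset of 1.
Choose s = 0^p 1^(p+1) ∈ L. By the pumping lemma, s = xyz with |xy| ≤ p, |y| > 0, so y = 0^k with k ≥ 1. Then xy²z = 0^(p+k) 1^(p+1). For this to be in L we would need p+1 = (p+k)+1, i.e. k = 0, contradicting k ≥ 1. So xy²z ∉ L.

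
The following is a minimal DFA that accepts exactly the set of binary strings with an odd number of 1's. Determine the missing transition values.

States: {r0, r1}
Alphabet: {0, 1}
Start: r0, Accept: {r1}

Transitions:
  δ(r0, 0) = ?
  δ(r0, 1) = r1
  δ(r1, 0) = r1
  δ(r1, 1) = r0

From the language and accept set, identify what each state tracks — r0: even number of 1's so far; r1: odd number of 1's so far.
Each missing δ(q, a) is the state matching the new tracked value after reading a.
δ(r0, 0) = r0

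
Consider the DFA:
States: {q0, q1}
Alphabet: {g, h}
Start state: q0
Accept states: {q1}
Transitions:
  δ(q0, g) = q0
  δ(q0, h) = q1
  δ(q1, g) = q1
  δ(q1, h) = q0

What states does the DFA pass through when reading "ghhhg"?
read 'g': q0 → q0
  read 'h': q0 → q1
  read 'h': q1 → q0
  read 'h': q0 → q1
  read 'g': q1 → q1
q0 -> q0 -> q1 -> q0 -> q1 -> q1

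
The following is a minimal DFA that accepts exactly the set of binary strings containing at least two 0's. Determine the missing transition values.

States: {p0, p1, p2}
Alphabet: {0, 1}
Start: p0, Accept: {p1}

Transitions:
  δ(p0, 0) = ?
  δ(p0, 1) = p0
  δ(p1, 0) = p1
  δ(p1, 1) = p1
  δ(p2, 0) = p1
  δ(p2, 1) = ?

From the language and accept set, identify what each state tracks — p0: zero 0's seen; p1: ≥ two 0's seen; p2: one 0 seen.
Each missing δ(q, a) is the state matching the new tracked value after reading a.
δ(p0, 0) = p2; δ(p2, 1) = p2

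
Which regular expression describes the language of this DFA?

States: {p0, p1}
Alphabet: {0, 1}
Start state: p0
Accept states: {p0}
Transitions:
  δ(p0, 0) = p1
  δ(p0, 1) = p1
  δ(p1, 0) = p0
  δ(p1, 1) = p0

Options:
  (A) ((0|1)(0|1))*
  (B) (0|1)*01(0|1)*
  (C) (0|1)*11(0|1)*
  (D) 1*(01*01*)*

Check each option against the DFA on short strings; one disagreement eliminates an option:
  (A) ((0|1)(0|1))*: agrees with the DFA on every string of length ≤ 6
  (B) (0|1)*01(0|1)*: on ε the DFA stays in p0 and accepts (p0 ∈ Accept), but the regex does not match it → eliminate
  (C) (0|1)*11(0|1)*: on ε the DFA stays in p0 and accepts (p0 ∈ Accept), but the regex does not match it → eliminate
  (D) 1*(01*01*)*: on '1' the DFA goes p0 → p1 and rejects (p1 ∉ Accept), but the regex matches it → eliminate
Only (A) is consistent with the DFA.
(A) ((0|1)(0|1))*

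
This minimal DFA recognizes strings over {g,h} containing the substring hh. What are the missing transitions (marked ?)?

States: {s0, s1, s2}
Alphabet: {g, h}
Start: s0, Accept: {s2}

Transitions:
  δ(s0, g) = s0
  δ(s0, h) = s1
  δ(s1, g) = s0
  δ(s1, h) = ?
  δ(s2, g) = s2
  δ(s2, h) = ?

From the language and accept set, identify what each state tracks — s0: no progress toward hh; s1: one trailing h; s2: substring hh seen.
Each missing δ(q, a) is the state matching the new tracked value after reading a.
δ(s1, h) = s2; δ(s2, h) = s2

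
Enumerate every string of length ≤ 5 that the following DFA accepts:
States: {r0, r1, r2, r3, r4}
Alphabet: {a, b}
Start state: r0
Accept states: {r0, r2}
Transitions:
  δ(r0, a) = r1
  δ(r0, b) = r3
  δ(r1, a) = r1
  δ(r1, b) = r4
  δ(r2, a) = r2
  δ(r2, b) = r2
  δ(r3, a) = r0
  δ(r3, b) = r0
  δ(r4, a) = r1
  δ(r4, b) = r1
ε, ba, bb, baba, babb, bbba, bbbb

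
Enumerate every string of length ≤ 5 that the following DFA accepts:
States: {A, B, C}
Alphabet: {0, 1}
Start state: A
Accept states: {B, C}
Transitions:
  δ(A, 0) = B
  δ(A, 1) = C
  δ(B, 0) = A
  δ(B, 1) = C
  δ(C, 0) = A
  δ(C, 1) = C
0, 1, 01, 11, 000, 001, 011, 100, 101, 111, 0001, 0011, 0100, 0101, 0111, 1001, 1011, 1100, 1101, 1111, 00000, 00001, 00011, 00100, 00101, 00111, 01001, 01011, 01100, 01101, 01111, 10000, 10001, 10011, 10100, 10101, 10111, 11001, 11011, 11100, 11101, 11111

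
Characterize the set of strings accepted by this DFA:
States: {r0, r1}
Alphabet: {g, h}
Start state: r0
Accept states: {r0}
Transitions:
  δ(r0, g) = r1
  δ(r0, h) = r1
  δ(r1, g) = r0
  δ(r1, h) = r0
Testing a few strings:
  'gh' → accept
  'ggh' → reject
  'h' → reject
  'hh' → accept
State roles: r0=even length so far; r1=odd length so far
All strings over {g,h} of even length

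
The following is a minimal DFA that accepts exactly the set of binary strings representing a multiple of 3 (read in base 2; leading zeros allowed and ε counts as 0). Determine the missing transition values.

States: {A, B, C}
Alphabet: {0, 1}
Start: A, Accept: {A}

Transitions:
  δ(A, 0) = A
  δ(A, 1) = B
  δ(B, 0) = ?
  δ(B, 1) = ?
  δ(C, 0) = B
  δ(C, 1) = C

From the language and accept set, identify what each state tracks — A: value ≡ 0 (mod 3); B: value ≡ 1 (mod 3); C: value ≡ 2 (mod 3).
Each missing δ(q, a) is the state matching the new tracked value after reading a.
δ(B, 0) = C; δ(B, 1) = A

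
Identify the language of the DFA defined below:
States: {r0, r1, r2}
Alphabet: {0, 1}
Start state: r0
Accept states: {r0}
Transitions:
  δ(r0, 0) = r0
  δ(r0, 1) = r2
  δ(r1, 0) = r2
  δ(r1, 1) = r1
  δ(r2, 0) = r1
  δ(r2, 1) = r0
Testing a few strings:
  '111' → reject
  '0' → accept
  '0011' → accept
  '011' → accept
State roles: r0=value ≡ 0 (mod 3); r1=value ≡ 2 (mod 3); r2=value ≡ 1 (mod 3)
All binary strings representing a multiple of 3 (read in base 2; leading zeros allowed and ε counts as 0)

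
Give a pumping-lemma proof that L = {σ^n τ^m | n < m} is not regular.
Assume L is regular with pumping length p. Idea: pumping up the σ-block makes the σ-count reach the τ-count.
Choose s = σ^p τ^(p+1) ∈ L. By the pumping lemma, s = xyz with |xy| ≤ p, |y| > 0, so y = σ^k with k ≥ 1. Then xy²z = σ^(p+k) τ^(p+1). Since p+k ≥ p+1, the number of σ's is no longer strictly less than the number of τ's, so xy²z ∉ L.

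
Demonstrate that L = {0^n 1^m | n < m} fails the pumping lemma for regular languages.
Assume L is regular with pumping length p. Idea: pumping up the 0-block makes the 0-count reach the 1-count.
Choose s = 0^p 1^(p+1) ∈ L. By the pumping lemma, s = xyz with |xy| ≤ p, |y| > 0, so y = 0^k with k ≥ 1. Then xy²z = 0^(p+k) 1^(p+1). Since p+k ≥ p+1, the number of 0's is no longer strictly less than the number of 1's, so xy²z ∉ L.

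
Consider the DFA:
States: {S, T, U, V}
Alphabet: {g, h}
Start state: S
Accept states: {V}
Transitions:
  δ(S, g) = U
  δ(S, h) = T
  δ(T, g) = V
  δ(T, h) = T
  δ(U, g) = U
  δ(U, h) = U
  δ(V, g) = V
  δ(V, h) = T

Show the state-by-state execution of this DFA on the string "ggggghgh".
read 'g': S → U
  read 'g': U → U
  read 'g': U → U
  read 'g': U → U
  read 'g': U → U
  read 'h': U → U
  read 'g': U → U
  read 'h': U → U
S -> U -> U -> U -> U -> U -> U -> U -> U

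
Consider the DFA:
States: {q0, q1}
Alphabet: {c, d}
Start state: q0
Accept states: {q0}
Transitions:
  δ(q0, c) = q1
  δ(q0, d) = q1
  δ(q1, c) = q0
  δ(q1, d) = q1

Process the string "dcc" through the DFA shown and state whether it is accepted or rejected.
Processing string "dcc":
  q0 --d--> q1
  q1 --c--> q0
  q0 --c--> q1
Final state: q1
Accept states: {q0}
No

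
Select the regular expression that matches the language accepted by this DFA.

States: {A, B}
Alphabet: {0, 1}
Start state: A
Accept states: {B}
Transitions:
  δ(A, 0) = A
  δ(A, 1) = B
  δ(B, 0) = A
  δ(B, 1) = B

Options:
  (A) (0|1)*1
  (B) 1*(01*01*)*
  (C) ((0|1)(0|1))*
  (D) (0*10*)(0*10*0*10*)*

Check each option against the DFA on short strings; one disagreement eliminates an option:
  (A) (0|1)*1: agrees with the DFA on every string of length ≤ 6
  (B) 1*(01*01*)*: on ε the DFA stays in A and rejects (A ∉ Accept), but the regex matches it → eliminate
  (C) ((0|1)(0|1))*: on ε the DFA stays in A and rejects (A ∉ Accept), but the regex matches it → eliminate
  (D) (0*10*)(0*10*0*10*)*: on '10' the DFA goes A → B → A and rejects (A ∉ Accept), but the regex matches it → eliminate
Only (A) is consistent with the DFA.
(A) (0|1)*1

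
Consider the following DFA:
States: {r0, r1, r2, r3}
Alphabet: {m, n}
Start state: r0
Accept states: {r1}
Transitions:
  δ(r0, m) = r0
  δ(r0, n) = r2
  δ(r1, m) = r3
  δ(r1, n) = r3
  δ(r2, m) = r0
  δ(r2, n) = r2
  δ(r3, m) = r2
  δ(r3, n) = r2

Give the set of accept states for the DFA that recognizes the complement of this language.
Complement accept states = All states \ Original accept states
= {r0, r1, r2, r3} \ {r1}
{r0, r2, r3}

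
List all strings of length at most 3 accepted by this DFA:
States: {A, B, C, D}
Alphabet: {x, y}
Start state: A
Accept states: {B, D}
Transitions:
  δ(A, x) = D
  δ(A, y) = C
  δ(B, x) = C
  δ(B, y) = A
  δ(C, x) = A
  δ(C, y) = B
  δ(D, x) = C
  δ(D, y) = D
x, xy, yy, xxy, xyy, yxx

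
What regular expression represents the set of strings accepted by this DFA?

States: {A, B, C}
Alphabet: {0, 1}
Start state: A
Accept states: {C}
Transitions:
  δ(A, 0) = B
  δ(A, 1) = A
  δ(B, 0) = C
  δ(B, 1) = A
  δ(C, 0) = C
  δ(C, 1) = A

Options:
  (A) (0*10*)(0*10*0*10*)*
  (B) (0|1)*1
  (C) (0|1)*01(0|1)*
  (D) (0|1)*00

Check each option against the DFA on short strings; one disagreement eliminates an option:
  (A) (0*10*)(0*10*0*10*)*: on '1' the DFA goes A → A and rejects (A ∉ Accept), but the regex matches it → eliminate
  (B) (0|1)*1: on '1' the DFA goes A → A and rejects (A ∉ Accept), but the regex matches it → eliminate
  (C) (0|1)*01(0|1)*: on '00' the DFA goes A → B → C and accepts (C ∈ Accept), but the regex does not match it → eliminate
  (D) (0|1)*00: agrees with the DFA on every string of length ≤ 6
Only (D) is consistent with the DFA.
(D) (0|1)*00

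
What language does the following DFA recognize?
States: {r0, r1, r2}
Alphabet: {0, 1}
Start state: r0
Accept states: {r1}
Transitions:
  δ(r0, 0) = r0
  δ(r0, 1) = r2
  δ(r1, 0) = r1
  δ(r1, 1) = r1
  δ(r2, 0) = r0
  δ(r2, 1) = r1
Testing a few strings:
  '0111' → accept
  '111' → accept
  '0' → reject
  '10' → reject
State roles: r0=no progress toward 11; r1=substring 11 seen; r2=one trailing 1
All binary strings containing the substring 11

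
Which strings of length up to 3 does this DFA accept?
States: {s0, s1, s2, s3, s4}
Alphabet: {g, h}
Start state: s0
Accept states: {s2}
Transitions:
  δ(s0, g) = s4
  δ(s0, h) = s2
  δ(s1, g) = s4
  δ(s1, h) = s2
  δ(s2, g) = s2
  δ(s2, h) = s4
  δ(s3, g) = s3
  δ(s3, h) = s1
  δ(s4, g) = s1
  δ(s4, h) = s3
h, hg, ggh, hgg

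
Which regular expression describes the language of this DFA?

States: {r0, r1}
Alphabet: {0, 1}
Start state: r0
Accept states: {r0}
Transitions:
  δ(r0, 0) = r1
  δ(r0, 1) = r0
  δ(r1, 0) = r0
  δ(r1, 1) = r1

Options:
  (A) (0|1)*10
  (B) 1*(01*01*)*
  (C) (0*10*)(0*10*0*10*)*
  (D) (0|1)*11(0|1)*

Check each option against the DFA on short strings; one disagreement eliminates an option:
  (A) (0|1)*10: on ε the DFA stays in r0 and accepts (r0 ∈ Accept), but the regex does not match it → eliminate
  (B) 1*(01*01*)*: agrees with the DFA on every string of length ≤ 6
  (C) (0*10*)(0*10*0*10*)*: on ε the DFA stays in r0 and accepts (r0 ∈ Accept), but the regex does not match it → eliminate
  (D) (0|1)*11(0|1)*: on ε the DFA stays in r0 and accepts (r0 ∈ Accept), but the regex does not match it → eliminate
Only (B) is consistent with the DFA.
(B) 1*(01*01*)*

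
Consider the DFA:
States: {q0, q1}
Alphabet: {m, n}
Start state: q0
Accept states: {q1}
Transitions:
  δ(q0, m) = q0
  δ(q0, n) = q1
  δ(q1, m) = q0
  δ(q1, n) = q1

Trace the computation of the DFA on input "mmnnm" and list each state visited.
read 'm': q0 → q0
  read 'm': q0 → q0
  read 'n': q0 → q1
  read 'n': q1 → q1
  read 'm': q1 → q0
q0 -> q0 -> q0 -> q1 -> q1 -> q0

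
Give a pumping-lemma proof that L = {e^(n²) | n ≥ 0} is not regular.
Assume L is regular with pumping length p. Idea: pumping adds a fixed amount, but gaps between consecutive squares grow.
Choose s = e^(p²) (length p² ≥ p). By the pumping lemma, s = xyz with |xy| ≤ p, |y| > 0, so |y| = k with 1 ≤ k ≤ p. Then |xy²z| = p²+k. Since p² < p²+k ≤ p²+p < (p+1)², the length p²+k lies strictly between consecutive squares, so it is not a perfect square and xy²z ∉ L.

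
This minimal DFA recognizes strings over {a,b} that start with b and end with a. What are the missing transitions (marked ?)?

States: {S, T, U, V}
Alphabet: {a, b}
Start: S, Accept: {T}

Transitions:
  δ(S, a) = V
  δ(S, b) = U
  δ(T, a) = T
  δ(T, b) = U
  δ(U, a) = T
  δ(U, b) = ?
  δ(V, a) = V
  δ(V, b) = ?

From the language and accept set, identify what each state tracks — S: no input read; T: started with b, last symbol a; U: started with b, last symbol b; V: started with a (dead).
Each missing δ(q, a) is the state matching the new tracked value after reading a.
δ(U, b) = U; δ(V, b) = V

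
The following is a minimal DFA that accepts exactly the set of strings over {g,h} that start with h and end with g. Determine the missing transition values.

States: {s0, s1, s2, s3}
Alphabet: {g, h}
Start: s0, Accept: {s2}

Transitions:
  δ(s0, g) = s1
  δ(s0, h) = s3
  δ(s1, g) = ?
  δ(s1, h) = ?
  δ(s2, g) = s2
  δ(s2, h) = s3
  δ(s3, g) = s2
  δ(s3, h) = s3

From the language and accept set, identify what each state tracks — s0: no input read; s1: started with g (dead); s2: started with h, last symbol g; s3: started with h, last symbol h.
Each missing δ(q, a) is the state matching the new tracked value after reading a.
δ(s1, g) = s1; δ(s1, h) = s1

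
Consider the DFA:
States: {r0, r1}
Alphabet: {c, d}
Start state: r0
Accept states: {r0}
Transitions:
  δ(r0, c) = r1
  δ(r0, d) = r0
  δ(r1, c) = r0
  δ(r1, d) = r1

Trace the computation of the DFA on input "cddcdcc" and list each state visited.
read 'c': r0 → r1
  read 'd': r1 → r1
  read 'd': r1 → r1
  read 'c': r1 → r0
  read 'd': r0 → r0
  read 'c': r0 → r1
  read 'c': r1 → r0
r0 -> r1 -> r1 -> r1 -> r0 -> r0 -> r1 -> r0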